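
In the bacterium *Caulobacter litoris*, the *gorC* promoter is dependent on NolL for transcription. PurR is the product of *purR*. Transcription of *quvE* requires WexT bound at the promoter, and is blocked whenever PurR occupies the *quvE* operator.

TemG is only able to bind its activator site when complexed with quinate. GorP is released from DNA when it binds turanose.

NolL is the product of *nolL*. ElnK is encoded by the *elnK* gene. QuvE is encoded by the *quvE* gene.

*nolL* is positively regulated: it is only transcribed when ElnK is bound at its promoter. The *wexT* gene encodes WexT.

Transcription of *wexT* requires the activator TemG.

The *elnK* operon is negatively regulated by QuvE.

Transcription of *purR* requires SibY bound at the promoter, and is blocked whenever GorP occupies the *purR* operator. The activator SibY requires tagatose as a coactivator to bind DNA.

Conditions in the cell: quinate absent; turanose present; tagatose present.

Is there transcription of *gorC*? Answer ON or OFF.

Quinate is absent, so TemG is inactive.
Required activator TemG is absent, so *wexT* is not transcribed.
So WexT is not produced.
Tagatose is present, so SibY is active.
Turanose is present, so GorP is inactive.
No repressor is bound and SibY is active, so *purR* is transcribed.
So PurR is produced and active.
With repressor PurR bound, *quvE* is not transcribed.
So QuvE is not produced.
With no repressor bound, *elnK* is transcribed.
So ElnK is produced and active.
No repressor is bound and ElnK is active, so *nolL* is transcribed.
So NolL is produced and active.
No repressor is bound and NolL is active, so *gorC* is transcribed.

ON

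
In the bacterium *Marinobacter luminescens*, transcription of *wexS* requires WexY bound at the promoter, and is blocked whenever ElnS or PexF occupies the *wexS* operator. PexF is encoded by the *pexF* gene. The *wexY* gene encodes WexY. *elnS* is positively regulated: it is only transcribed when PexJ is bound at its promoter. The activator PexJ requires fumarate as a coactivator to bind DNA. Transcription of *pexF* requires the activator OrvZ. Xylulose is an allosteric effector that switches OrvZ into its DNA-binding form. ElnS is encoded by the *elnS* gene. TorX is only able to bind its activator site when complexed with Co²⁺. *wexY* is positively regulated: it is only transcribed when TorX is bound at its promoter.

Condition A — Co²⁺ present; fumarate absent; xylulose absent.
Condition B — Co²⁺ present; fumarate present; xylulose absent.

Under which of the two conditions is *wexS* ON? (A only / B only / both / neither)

A only

Condition A:
Co²⁺ is present, so TorX is active.
No repressor is bound and TorX is active, so *wexY* is transcribed.
So WexY is produced and active.
Fumarate is absent, so PexJ is inactive.
Required activator PexJ is absent, so *elnS* is not transcribed.
So ElnS is not produced.
Xylulose is absent, so OrvZ is inactive.
Required activator OrvZ is absent, so *pexF* is not transcribed.
So PexF is not produced.
No repressor is bound and WexY is active, so *wexS* is transcribed.
→ *wexS* is ON in A.
Condition B:
Co²⁺ is present, so TorX is active.
No repressor is bound and TorX is active, so *wexY* is transcribed.
So WexY is produced and active.
Fumarate is present, so PexJ is active.
No repressor is bound and PexJ is active, so *elnS* is transcribed.
So ElnS is produced and active.
Xylulose is absent, so OrvZ is inactive.
Required activator OrvZ is absent, so *pexF* is not transcribed.
So PexF is not produced.
With repressor ElnS bound, *wexS* is not transcribed.
→ *wexS* is OFF in B.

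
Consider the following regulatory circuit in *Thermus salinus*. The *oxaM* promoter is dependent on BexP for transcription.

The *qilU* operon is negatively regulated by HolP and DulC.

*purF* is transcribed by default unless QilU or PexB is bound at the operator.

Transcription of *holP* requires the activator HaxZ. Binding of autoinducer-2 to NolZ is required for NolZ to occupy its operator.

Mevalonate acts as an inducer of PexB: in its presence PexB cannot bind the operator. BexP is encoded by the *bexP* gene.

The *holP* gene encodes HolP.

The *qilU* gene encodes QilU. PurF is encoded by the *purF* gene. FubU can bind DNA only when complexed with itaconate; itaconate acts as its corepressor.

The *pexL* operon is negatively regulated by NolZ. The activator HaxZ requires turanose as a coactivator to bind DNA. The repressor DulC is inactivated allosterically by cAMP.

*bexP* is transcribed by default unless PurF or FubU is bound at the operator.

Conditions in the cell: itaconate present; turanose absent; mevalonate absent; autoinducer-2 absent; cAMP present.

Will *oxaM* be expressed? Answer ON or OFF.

OFF

Turanose is absent, so HaxZ is inactive.
Required activator HaxZ is absent, so *holP* is not transcribed.
So HolP is not produced.
cAMP is present, so DulC is inactive.
With no repressor bound, *qilU* is transcribed.
So QilU is produced and active.
Mevalonate is absent, so PexB is active.
With repressor QilU bound, *purF* is not transcribed.
So PurF is not produced.
Itaconate is present, so FubU is active.
With repressor FubU bound, *bexP* is not transcribed.
So BexP is not produced.
Required activator BexP is absent, so *oxaM* is not transcribed.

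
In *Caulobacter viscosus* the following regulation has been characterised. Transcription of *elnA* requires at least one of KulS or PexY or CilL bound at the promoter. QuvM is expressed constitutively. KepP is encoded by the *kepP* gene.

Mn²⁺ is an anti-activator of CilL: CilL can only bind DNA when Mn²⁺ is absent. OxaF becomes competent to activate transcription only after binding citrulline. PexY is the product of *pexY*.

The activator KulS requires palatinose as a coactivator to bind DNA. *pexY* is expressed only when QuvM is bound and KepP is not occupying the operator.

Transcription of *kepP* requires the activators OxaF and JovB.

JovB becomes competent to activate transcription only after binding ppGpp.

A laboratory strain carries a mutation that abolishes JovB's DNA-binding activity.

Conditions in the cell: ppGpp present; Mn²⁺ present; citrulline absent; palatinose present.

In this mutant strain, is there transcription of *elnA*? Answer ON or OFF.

Palatinose is present, so KulS is active.
Citrulline is absent, so OxaF is inactive.
JovB is non-functional in this strain, so it has no effect.
Required activator OxaF is absent, so *kepP* is not transcribed.
So KepP is not produced.
QuvM is produced constitutively and is active.
No repressor is bound and QuvM is active, so *pexY* is transcribed.
So PexY is produced and active.
Mn²⁺ is present, so CilL is inactive.
Activator KulS is present, so *elnA* is transcribed.

ON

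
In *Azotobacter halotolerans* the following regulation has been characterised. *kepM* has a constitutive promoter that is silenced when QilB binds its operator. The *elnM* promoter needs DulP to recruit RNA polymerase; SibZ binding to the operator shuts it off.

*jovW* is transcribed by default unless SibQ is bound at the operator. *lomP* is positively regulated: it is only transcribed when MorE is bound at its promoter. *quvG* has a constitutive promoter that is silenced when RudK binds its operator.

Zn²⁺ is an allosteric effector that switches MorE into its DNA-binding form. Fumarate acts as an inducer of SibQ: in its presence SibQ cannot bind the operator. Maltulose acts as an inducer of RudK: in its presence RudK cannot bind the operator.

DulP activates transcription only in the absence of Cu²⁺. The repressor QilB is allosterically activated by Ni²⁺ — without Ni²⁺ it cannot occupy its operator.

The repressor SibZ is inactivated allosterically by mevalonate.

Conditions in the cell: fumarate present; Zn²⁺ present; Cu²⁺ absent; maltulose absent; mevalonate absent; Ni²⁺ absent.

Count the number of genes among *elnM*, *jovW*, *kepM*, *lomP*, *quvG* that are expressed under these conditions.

3

Mevalonate is absent, so SibZ is active.
Cu²⁺ is absent, so DulP is active.
With repressor SibZ bound, *elnM* is not transcribed.
→ *elnM* is OFF.
Fumarate is present, so SibQ is inactive.
With no repressor bound, *jovW* is transcribed.
→ *jovW* is ON.
Ni²⁺ is absent, so QilB is inactive.
With no repressor bound, *kepM* is transcribed.
→ *kepM* is ON.
Zn²⁺ is present, so MorE is active.
No repressor is bound and MorE is active, so *lomP* is transcribed.
→ *lomP* is ON.
Maltulose is absent, so RudK is active.
With repressor RudK bound, *quvG* is not transcribed.
→ *quvG* is OFF.
3 of the 5 genes are transcribed.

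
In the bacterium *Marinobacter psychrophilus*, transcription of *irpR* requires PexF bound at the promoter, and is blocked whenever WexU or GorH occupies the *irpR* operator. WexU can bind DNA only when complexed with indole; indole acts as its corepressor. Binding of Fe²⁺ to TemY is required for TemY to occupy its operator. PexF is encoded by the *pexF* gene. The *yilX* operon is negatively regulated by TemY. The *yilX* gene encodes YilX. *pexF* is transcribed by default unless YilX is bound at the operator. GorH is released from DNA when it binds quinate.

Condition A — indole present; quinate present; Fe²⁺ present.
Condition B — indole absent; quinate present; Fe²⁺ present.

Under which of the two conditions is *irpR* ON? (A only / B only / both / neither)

Condition A:
Indole is present, so WexU is active.
Quinate is present, so GorH is inactive.
Fe²⁺ is present, so TemY is active.
With repressor TemY bound, *yilX* is not transcribed.
So YilX is not produced.
With no repressor bound, *pexF* is transcribed.
So PexF is produced and active.
With repressor WexU bound, *irpR* is not transcribed.
→ *irpR* is OFF in A.
Condition B:
Indole is absent, so WexU is inactive.
Quinate is present, so GorH is inactive.
Fe²⁺ is present, so TemY is active.
With repressor TemY bound, *yilX* is not transcribed.
So YilX is not produced.
With no repressor bound, *pexF* is transcribed.
So PexF is produced and active.
No repressor is bound and PexF is active, so *irpR* is transcribed.
→ *irpR* is ON in B.

B only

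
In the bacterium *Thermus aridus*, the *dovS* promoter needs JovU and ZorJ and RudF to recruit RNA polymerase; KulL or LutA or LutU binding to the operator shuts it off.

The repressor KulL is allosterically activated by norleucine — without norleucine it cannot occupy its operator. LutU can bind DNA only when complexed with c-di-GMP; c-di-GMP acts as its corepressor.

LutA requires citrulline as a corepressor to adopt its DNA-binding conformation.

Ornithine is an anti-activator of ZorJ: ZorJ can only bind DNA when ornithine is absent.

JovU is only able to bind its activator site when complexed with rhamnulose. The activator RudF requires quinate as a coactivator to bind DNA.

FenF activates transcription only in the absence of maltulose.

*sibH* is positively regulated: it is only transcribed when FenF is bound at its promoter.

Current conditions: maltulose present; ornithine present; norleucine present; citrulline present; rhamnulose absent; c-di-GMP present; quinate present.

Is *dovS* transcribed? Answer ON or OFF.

Rhamnulose is absent, so JovU is inactive.
Norleucine is present, so KulL is active.
Citrulline is present, so LutA is active.
Ornithine is present, so ZorJ is inactive.
Quinate is present, so RudF is active.
c-di-GMP is present, so LutU is active.
With repressor KulL bound, *dovS* is not transcribed.

OFF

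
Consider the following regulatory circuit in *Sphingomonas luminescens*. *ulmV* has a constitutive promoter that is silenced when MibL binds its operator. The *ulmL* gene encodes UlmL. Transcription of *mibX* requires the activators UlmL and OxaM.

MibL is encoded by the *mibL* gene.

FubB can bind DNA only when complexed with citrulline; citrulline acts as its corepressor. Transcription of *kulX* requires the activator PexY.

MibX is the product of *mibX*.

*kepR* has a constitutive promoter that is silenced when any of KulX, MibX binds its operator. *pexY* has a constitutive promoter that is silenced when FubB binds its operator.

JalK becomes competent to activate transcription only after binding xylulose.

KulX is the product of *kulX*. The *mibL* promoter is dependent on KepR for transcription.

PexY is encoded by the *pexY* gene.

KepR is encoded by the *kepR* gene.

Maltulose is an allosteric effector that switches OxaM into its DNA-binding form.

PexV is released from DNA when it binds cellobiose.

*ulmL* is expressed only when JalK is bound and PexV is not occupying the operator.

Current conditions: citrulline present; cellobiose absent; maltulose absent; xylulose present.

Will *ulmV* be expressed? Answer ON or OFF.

Citrulline is present, so FubB is active.
With repressor FubB bound, *pexY* is not transcribed.
So PexY is not produced.
Required activator PexY is absent, so *kulX* is not transcribed.
So KulX is not produced.
Xylulose is present, so JalK is active.
Cellobiose is absent, so PexV is active.
With repressor PexV bound, *ulmL* is not transcribed.
So UlmL is not produced.
Maltulose is absent, so OxaM is inactive.
Required activator UlmL is absent, so *mibX* is not transcribed.
So MibX is not produced.
With no repressor bound, *kepR* is transcribed.
So KepR is produced and active.
No repressor is bound and KepR is active, so *mibL* is transcribed.
So MibL is produced and active.
With repressor MibL bound, *ulmV* is not transcribed.

OFF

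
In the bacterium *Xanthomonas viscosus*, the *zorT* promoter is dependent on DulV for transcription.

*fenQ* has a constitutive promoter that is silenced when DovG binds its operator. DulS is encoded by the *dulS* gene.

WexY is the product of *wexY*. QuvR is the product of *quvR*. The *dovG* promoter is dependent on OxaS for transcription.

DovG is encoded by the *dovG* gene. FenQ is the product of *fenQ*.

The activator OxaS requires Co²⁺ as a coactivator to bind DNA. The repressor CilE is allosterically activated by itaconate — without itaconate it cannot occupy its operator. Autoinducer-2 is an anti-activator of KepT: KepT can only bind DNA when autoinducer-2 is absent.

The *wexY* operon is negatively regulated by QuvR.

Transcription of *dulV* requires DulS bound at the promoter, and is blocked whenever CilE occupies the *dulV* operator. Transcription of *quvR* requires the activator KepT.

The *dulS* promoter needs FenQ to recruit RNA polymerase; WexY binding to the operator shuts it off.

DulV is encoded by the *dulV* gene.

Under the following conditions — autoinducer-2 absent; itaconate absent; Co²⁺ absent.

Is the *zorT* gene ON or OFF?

Autoinducer-2 is absent, so KepT is active.
No repressor is bound and KepT is active, so *quvR* is transcribed.
So QuvR is produced and active.
With repressor QuvR bound, *wexY* is not transcribed.
So WexY is not produced.
Co²⁺ is absent, so OxaS is inactive.
Required activator OxaS is absent, so *dovG* is not transcribed.
So DovG is not produced.
With no repressor bound, *fenQ* is transcribed.
So FenQ is produced and active.
No repressor is bound and FenQ is active, so *dulS* is transcribed.
So DulS is produced and active.
Itaconate is absent, so CilE is inactive.
No repressor is bound and DulS is active, so *dulV* is transcribed.
So DulV is produced and active.
No repressor is bound and DulV is active, so *zorT* is transcribed.

ON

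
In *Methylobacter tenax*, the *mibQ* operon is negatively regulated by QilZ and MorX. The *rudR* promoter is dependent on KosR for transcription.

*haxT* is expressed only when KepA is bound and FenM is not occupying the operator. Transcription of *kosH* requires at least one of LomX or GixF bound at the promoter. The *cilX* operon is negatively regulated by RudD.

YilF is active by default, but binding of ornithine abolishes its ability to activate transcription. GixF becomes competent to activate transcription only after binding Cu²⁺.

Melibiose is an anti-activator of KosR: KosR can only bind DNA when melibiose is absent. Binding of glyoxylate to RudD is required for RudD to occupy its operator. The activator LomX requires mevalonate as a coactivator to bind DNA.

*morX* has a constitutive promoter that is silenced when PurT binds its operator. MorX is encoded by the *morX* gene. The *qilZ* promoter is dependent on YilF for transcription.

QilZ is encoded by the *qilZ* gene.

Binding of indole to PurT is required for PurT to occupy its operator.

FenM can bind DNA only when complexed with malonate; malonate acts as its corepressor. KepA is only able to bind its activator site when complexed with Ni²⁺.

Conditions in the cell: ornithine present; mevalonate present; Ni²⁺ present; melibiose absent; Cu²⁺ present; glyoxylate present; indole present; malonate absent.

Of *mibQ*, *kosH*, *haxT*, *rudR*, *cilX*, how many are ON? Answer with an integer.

Ornithine is present, so YilF is inactive.
Required activator YilF is absent, so *qilZ* is not transcribed.
So QilZ is not produced.
Indole is present, so PurT is active.
With repressor PurT bound, *morX* is not transcribed.
So MorX is not produced.
With no repressor bound, *mibQ* is transcribed.
→ *mibQ* is ON.
Mevalonate is present, so LomX is active.
Cu²⁺ is present, so GixF is active.
Activator LomX is present, so *kosH* is transcribed.
→ *kosH* is ON.
Ni²⁺ is present, so KepA is active.
Malonate is absent, so FenM is inactive.
No repressor is bound and KepA is active, so *haxT* is transcribed.
→ *haxT* is ON.
Melibiose is absent, so KosR is active.
No repressor is bound and KosR is active, so *rudR* is transcribed.
→ *rudR* is ON.
Glyoxylate is present, so RudD is active.
With repressor RudD bound, *cilX* is not transcribed.
→ *cilX* is OFF.
4 of the 5 genes are transcribed.

4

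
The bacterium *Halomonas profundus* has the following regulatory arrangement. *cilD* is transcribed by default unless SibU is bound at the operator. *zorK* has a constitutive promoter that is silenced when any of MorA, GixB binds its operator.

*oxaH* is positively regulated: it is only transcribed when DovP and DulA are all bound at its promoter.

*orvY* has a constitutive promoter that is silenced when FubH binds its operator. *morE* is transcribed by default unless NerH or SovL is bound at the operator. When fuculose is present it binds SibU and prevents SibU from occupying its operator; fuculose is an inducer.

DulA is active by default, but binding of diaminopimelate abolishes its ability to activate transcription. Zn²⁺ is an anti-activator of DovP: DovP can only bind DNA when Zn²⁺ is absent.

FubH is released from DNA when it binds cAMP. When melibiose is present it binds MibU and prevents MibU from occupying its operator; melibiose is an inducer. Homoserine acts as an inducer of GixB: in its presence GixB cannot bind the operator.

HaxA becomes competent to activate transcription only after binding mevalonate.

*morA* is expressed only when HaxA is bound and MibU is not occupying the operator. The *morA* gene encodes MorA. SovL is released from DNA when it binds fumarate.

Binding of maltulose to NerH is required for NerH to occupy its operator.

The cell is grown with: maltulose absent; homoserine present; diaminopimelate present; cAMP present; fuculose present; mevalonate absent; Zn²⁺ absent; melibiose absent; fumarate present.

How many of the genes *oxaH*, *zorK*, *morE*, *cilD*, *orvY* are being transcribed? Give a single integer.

4

Zn²⁺ is absent, so DovP is active.
Diaminopimelate is present, so DulA is inactive.
Required activator DulA is absent, so *oxaH* is not transcribed.
→ *oxaH* is OFF.
Melibiose is absent, so MibU is active.
Mevalonate is absent, so HaxA is inactive.
With repressor MibU bound, *morA* is not transcribed.
So MorA is not produced.
Homoserine is present, so GixB is inactive.
With no repressor bound, *zorK* is transcribed.
→ *zorK* is ON.
Maltulose is absent, so NerH is inactive.
Fumarate is present, so SovL is inactive.
With no repressor bound, *morE* is transcribed.
→ *morE* is ON.
Fuculose is present, so SibU is inactive.
With no repressor bound, *cilD* is transcribed.
→ *cilD* is ON.
cAMP is present, so FubH is inactive.
With no repressor bound, *orvY* is transcribed.
→ *orvY* is ON.
4 of the 5 genes are transcribed.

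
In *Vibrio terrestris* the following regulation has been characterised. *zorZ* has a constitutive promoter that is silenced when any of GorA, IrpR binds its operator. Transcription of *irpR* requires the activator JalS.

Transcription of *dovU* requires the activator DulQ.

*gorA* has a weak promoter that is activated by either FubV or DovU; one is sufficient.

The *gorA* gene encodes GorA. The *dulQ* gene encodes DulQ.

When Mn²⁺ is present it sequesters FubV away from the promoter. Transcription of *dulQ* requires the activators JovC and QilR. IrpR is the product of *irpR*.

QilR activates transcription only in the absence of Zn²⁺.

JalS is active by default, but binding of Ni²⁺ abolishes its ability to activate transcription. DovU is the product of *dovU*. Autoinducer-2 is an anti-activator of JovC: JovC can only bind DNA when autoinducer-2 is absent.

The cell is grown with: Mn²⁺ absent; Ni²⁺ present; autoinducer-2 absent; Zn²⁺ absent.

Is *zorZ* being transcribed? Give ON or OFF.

OFF

Mn²⁺ is absent, so FubV is active.
Autoinducer-2 is absent, so JovC is active.
Zn²⁺ is absent, so QilR is active.
No repressor is bound and JovC and QilR are active, so *dulQ* is transcribed.
So DulQ is produced and active.
No repressor is bound and DulQ is active, so *dovU* is transcribed.
So DovU is produced and active.
Activator FubV is present, so *gorA* is transcribed.
So GorA is produced and active.
Ni²⁺ is present, so JalS is inactive.
Required activator JalS is absent, so *irpR* is not transcribed.
So IrpR is not produced.
With repressor GorA bound, *zorZ* is not transcribed.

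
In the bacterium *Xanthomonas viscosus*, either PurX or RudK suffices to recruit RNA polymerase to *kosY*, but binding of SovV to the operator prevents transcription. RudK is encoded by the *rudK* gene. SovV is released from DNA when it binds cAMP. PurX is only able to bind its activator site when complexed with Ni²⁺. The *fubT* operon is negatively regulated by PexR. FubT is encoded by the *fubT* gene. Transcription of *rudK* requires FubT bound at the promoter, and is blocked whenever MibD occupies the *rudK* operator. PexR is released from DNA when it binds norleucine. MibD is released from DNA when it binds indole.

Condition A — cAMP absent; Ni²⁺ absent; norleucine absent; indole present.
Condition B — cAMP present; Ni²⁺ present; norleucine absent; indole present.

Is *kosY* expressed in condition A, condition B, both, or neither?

Condition A:
cAMP is absent, so SovV is active.
Ni²⁺ is absent, so PurX is inactive.
Norleucine is absent, so PexR is active.
With repressor PexR bound, *fubT* is not transcribed.
So FubT is not produced.
Indole is present, so MibD is inactive.
Required activator FubT is absent, so *rudK* is not transcribed.
So RudK is not produced.
With repressor SovV bound, *kosY* is not transcribed.
→ *kosY* is OFF in A.
Condition B:
cAMP is present, so SovV is inactive.
Ni²⁺ is present, so PurX is active.
Norleucine is absent, so PexR is active.
With repressor PexR bound, *fubT* is not transcribed.
So FubT is not produced.
Indole is present, so MibD is inactive.
Required activator FubT is absent, so *rudK* is not transcribed.
So RudK is not produced.
Activator PurX is present, so *kosY* is transcribed.
→ *kosY* is ON in B.

B only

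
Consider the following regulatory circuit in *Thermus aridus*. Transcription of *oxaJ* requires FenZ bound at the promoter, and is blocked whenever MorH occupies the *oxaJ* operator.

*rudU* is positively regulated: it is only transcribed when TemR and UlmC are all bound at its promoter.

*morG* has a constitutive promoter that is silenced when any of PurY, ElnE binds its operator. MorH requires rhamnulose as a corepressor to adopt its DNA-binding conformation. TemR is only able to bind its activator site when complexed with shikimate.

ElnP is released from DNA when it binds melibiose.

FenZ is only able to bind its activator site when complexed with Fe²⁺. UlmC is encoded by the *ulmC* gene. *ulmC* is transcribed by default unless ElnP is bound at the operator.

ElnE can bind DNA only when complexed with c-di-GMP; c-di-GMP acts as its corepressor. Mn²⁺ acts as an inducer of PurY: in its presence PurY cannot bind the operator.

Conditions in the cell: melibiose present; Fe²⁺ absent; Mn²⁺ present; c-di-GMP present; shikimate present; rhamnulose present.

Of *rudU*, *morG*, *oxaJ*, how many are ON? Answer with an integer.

1

Shikimate is present, so TemR is active.
Melibiose is present, so ElnP is inactive.
With no repressor bound, *ulmC* is transcribed.
So UlmC is produced and active.
No repressor is bound and TemR and UlmC are active, so *rudU* is transcribed.
→ *rudU* is ON.
Mn²⁺ is present, so PurY is inactive.
c-di-GMP is present, so ElnE is active.
With repressor ElnE bound, *morG* is not transcribed.
→ *morG* is OFF.
Rhamnulose is present, so MorH is active.
Fe²⁺ is absent, so FenZ is inactive.
With repressor MorH bound, *oxaJ* is not transcribed.
→ *oxaJ* is OFF.
1 of the 3 genes is transcribed.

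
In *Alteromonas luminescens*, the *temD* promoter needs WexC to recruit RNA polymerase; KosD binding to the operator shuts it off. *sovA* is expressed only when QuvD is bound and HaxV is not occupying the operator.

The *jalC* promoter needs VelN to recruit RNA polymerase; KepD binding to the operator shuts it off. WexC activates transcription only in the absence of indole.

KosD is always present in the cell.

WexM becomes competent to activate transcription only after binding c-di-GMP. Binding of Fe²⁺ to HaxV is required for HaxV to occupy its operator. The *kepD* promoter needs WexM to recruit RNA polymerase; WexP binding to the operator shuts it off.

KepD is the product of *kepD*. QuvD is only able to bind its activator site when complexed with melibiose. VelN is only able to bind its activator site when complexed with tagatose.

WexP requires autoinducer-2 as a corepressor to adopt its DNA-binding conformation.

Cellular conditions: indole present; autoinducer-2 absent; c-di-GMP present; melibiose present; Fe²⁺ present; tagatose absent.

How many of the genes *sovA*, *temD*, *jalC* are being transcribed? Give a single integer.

0

Fe²⁺ is present, so HaxV is active.
Melibiose is present, so QuvD is active.
With repressor HaxV bound, *sovA* is not transcribed.
→ *sovA* is OFF.
Indole is present, so WexC is inactive.
KosD is produced constitutively and is active.
With repressor KosD bound, *temD* is not transcribed.
→ *temD* is OFF.
c-di-GMP is present, so WexM is active.
Autoinducer-2 is absent, so WexP is inactive.
No repressor is bound and WexM is active, so *kepD* is transcribed.
So KepD is produced and active.
Tagatose is absent, so VelN is inactive.
With repressor KepD bound, *jalC* is not transcribed.
→ *jalC* is OFF.
0 of the 3 genes are transcribed.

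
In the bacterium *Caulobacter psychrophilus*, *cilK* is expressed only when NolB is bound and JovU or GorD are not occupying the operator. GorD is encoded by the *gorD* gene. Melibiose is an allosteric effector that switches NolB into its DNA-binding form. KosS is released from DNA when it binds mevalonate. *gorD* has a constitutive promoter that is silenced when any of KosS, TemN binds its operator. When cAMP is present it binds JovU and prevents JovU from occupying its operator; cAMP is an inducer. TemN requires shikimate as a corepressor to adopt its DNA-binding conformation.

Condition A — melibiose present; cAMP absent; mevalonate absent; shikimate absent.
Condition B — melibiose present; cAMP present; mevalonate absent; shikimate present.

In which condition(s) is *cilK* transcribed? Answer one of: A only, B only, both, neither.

Condition A:
Melibiose is present, so NolB is active.
cAMP is absent, so JovU is active.
Mevalonate is absent, so KosS is active.
Shikimate is absent, so TemN is inactive.
With repressor KosS bound, *gorD* is not transcribed.
So GorD is not produced.
With repressor JovU bound, *cilK* is not transcribed.
→ *cilK* is OFF in A.
Condition B:
Melibiose is present, so NolB is active.
cAMP is present, so JovU is inactive.
Mevalonate is absent, so KosS is active.
Shikimate is present, so TemN is active.
With repressor KosS bound, *gorD* is not transcribed.
So GorD is not produced.
No repressor is bound and NolB is active, so *cilK* is transcribed.
→ *cilK* is ON in B.

B only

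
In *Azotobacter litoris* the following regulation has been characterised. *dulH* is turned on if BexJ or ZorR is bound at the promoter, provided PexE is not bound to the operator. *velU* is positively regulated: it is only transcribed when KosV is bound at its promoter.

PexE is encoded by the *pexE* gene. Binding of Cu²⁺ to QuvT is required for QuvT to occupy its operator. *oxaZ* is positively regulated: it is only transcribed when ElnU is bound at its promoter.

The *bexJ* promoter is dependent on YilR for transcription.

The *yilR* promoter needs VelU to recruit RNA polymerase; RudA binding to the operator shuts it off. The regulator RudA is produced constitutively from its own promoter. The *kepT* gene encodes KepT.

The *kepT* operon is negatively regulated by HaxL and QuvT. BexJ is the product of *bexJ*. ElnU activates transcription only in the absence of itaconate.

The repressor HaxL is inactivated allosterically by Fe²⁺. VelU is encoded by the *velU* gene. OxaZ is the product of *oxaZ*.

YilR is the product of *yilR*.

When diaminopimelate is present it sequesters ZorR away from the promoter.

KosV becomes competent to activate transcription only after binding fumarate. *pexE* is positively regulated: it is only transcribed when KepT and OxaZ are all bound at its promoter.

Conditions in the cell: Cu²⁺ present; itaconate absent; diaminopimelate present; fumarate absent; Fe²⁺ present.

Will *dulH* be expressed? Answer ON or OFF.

OFF

RudA is produced constitutively and is active.
Fumarate is absent, so KosV is inactive.
Required activator KosV is absent, so *velU* is not transcribed.
So VelU is not produced.
With repressor RudA bound, *yilR* is not transcribed.
So YilR is not produced.
Required activator YilR is absent, so *bexJ* is not transcribed.
So BexJ is not produced.
Fe²⁺ is present, so HaxL is inactive.
Cu²⁺ is present, so QuvT is active.
With repressor QuvT bound, *kepT* is not transcribed.
So KepT is not produced.
Itaconate is absent, so ElnU is active.
No repressor is bound and ElnU is active, so *oxaZ* is transcribed.
So OxaZ is produced and active.
Required activator KepT is absent, so *pexE* is not transcribed.
So PexE is not produced.
Diaminopimelate is present, so ZorR is inactive.
No activator is available at the *dulH* promoter, so *dulH* is not transcribed.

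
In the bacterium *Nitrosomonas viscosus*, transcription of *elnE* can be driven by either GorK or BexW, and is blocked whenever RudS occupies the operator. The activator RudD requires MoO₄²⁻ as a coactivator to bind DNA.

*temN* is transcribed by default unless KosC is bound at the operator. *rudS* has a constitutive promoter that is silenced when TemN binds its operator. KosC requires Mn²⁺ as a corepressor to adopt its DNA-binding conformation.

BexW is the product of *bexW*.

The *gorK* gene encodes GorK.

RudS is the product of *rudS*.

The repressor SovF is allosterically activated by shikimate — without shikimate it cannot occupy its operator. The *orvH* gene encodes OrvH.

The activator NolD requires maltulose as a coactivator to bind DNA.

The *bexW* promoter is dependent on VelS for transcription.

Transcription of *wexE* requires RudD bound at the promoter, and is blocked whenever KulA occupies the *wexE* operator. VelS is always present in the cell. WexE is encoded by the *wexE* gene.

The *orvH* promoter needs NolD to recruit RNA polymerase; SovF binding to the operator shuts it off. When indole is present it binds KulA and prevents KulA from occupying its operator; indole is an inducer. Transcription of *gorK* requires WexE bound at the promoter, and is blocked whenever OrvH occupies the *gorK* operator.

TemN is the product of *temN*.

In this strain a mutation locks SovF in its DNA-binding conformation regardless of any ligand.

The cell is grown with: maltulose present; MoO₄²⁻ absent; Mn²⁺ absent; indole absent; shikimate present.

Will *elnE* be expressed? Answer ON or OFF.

Maltulose is present, so NolD is active.
SovF is constitutively active in this strain.
With repressor SovF bound, *orvH* is not transcribed.
So OrvH is not produced.
Indole is absent, so KulA is active.
MoO₄²⁻ is absent, so RudD is inactive.
With repressor KulA bound, *wexE* is not transcribed.
So WexE is not produced.
Required activator WexE is absent, so *gorK* is not transcribed.
So GorK is not produced.
Mn²⁺ is absent, so KosC is inactive.
With no repressor bound, *temN* is transcribed.
So TemN is produced and active.
With repressor TemN bound, *rudS* is not transcribed.
So RudS is not produced.
VelS is produced constitutively and is active.
No repressor is bound and VelS is active, so *bexW* is transcribed.
So BexW is produced and active.
Activator BexW is present, so *elnE* is transcribed.

ON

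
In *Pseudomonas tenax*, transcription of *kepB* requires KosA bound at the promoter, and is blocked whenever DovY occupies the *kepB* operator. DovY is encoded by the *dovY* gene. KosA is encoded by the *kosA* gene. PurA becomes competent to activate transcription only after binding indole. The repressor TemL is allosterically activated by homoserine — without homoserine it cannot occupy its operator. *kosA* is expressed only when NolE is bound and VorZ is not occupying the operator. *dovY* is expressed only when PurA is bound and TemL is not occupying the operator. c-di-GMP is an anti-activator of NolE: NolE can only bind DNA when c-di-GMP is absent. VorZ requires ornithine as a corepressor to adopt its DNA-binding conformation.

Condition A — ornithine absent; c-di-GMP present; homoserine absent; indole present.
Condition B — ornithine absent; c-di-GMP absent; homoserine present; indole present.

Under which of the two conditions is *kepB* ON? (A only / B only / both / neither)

B only

Condition A:
Ornithine is absent, so VorZ is inactive.
c-di-GMP is present, so NolE is inactive.
Required activator NolE is absent, so *kosA* is not transcribed.
So KosA is not produced.
Homoserine is absent, so TemL is inactive.
Indole is present, so PurA is active.
No repressor is bound and PurA is active, so *dovY* is transcribed.
So DovY is produced and active.
With repressor DovY bound, *kepB* is not transcribed.
→ *kepB* is OFF in A.
Condition B:
Ornithine is absent, so VorZ is inactive.
c-di-GMP is absent, so NolE is active.
No repressor is bound and NolE is active, so *kosA* is transcribed.
So KosA is produced and active.
Homoserine is present, so TemL is active.
Indole is present, so PurA is active.
With repressor TemL bound, *dovY* is not transcribed.
So DovY is not produced.
No repressor is bound and KosA is active, so *kepB* is transcribed.
→ *kepB* is ON in B.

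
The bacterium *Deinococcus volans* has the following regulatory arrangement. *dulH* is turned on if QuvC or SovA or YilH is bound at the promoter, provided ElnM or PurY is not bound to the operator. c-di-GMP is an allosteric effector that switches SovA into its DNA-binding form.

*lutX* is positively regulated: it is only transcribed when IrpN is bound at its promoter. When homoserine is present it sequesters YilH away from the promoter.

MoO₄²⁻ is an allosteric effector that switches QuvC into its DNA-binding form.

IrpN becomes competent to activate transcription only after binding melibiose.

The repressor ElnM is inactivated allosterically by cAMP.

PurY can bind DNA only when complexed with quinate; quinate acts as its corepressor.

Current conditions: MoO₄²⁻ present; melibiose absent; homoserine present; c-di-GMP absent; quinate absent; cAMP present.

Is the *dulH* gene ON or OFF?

MoO₄²⁻ is present, so QuvC is active.
cAMP is present, so ElnM is inactive.
c-di-GMP is absent, so SovA is inactive.
Quinate is absent, so PurY is inactive.
Homoserine is present, so YilH is inactive.
Activator QuvC is present, so *dulH* is transcribed.

ON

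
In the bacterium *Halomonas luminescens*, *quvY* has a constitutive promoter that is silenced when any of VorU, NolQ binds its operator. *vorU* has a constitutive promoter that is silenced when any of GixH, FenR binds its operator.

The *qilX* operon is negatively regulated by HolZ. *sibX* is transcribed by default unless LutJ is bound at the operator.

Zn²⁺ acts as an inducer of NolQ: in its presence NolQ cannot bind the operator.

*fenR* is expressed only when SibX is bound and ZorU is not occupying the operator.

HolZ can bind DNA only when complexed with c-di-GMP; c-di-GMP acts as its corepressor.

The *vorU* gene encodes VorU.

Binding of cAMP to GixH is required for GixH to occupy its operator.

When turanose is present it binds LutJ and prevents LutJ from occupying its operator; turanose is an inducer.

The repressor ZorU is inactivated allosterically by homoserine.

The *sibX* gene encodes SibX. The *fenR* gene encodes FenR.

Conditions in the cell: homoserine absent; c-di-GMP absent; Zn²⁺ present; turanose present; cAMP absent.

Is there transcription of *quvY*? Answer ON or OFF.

OFF

cAMP is absent, so GixH is inactive.
Turanose is present, so LutJ is inactive.
With no repressor bound, *sibX* is transcribed.
So SibX is produced and active.
Homoserine is absent, so ZorU is active.
With repressor ZorU bound, *fenR* is not transcribed.
So FenR is not produced.
With no repressor bound, *vorU* is transcribed.
So VorU is produced and active.
Zn²⁺ is present, so NolQ is inactive.
With repressor VorU bound, *quvY* is not transcribed.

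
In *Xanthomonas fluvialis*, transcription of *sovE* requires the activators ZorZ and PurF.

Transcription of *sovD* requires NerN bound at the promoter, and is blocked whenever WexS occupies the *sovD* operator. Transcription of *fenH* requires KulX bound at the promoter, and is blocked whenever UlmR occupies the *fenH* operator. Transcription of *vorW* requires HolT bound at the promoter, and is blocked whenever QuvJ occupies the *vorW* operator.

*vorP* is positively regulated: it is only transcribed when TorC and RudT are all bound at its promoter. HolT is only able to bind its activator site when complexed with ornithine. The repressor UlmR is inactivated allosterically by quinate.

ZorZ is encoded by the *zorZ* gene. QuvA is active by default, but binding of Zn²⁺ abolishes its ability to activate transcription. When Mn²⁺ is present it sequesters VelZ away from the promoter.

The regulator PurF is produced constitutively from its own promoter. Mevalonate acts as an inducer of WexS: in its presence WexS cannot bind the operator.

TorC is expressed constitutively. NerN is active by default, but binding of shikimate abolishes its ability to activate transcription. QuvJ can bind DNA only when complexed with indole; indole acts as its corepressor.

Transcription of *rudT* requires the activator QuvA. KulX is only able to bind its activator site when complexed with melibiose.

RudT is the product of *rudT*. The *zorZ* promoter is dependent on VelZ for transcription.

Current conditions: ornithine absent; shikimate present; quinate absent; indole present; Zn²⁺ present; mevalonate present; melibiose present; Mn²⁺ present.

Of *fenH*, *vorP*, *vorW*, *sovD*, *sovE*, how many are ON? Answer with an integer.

Melibiose is present, so KulX is active.
Quinate is absent, so UlmR is active.
With repressor UlmR bound, *fenH* is not transcribed.
→ *fenH* is OFF.
TorC is produced constitutively and is active.
Zn²⁺ is present, so QuvA is inactive.
Required activator QuvA is absent, so *rudT* is not transcribed.
So RudT is not produced.
Required activator RudT is absent, so *vorP* is not transcribed.
→ *vorP* is OFF.
Ornithine is absent, so HolT is inactive.
Indole is present, so QuvJ is active.
With repressor QuvJ bound, *vorW* is not transcribed.
→ *vorW* is OFF.
Shikimate is present, so NerN is inactive.
Mevalonate is present, so WexS is inactive.
Required activator NerN is absent, so *sovD* is not transcribed.
→ *sovD* is OFF.
Mn²⁺ is present, so VelZ is inactive.
Required activator VelZ is absent, so *zorZ* is not transcribed.
So ZorZ is not produced.
PurF is produced constitutively and is active.
Required activator ZorZ is absent, so *sovE* is not transcribed.
→ *sovE* is OFF.
0 of the 5 genes are transcribed.

0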